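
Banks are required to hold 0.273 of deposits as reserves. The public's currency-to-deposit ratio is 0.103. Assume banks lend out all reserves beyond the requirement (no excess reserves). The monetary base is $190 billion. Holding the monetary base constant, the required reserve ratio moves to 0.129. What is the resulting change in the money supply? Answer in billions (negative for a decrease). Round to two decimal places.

$345.95 billion

Initially m₁ = (1 + 0.103) / (0.273 + 0.103) ≈ 2.933511, so M₁ = 2.933511 × 190 ≈ 557.3671 billion.
After the change m₂ = (1 + 0.103) / (0.129 + 0.103) ≈ 4.754310, so M₂ = 4.754310 × 190 = 903.3189 billion.
ΔM = M₂ − M₁ = 903.3189 − 557.3671 = 345.9518 billion.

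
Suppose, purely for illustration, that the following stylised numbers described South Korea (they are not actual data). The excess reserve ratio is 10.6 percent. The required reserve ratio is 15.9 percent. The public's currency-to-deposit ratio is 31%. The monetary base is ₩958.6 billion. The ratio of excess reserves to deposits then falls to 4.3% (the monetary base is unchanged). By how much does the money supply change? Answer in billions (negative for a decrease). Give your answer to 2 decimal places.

Initially m₁ = (1 + 0.31) / (0.159 + 0.106 + 0.31) ≈ 2.278261, so M₁ = 2.278261 × 958.6 ≈ 2183.941 billion.
After the change m₂ = (1 + 0.31) / (0.159 + 0.043 + 0.31) ≈ 2.558594, so M₂ = 2.558594 × 958.6 ≈ 2452.6682 billion.
ΔM = M₂ − M₁ = 2452.6682 − 2183.941 = 268.7272 billion.

₩268.73 billion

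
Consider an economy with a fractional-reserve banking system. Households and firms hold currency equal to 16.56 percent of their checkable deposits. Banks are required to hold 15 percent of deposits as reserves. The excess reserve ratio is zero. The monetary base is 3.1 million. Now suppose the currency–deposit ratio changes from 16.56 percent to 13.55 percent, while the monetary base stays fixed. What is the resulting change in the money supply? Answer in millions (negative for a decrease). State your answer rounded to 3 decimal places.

Initially m₁ = (1 + 0.1656) / (0.15 + 0.1656) ≈ 3.69328, so M₁ = 3.69328 × 3.1 ≈ 11.4492 million.
After the change m₂ = (1 + 0.1355) / (0.15 + 0.1355) ≈ 3.97723, so M₂ = 3.97723 × 3.1 ≈ 12.3294 million.
ΔM = M₂ − M₁ = 12.3294 − 11.4492 = 0.8802 million.

0.880 million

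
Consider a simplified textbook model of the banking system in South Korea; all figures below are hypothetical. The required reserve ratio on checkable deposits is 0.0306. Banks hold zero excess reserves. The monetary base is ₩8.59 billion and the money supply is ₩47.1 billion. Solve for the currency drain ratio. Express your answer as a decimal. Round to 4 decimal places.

Using m = M/MB = 47.1/8.59 ≈ 5.483120. From m = (1 + c)/(c + rr + e), rearranging gives 1 + c = m·(c + rr + e), so c·(1 − m) = m·(rr + e) − 1.
Hence c = [m·(rr + e) − 1]/(1 − m) = [5.483120 × (0.0306 + 0) − 1] / (1 − 5.483120) ≈ 0.185633.

0.1856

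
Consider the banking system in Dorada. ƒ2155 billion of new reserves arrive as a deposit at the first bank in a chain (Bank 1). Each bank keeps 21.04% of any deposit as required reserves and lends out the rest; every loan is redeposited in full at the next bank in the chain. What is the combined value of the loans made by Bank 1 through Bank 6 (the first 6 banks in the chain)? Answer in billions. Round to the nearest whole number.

Bank i lends (1 − rr)^i of the original deposit: Bank 1 lends 2155·0.7896 = 1701.5880, Bank 2 lends 2155·0.7896² ≈ 1343.5739, and so on.
Summing a geometric series: total = 2155·[0.7896·(1 − 0.7896^6) / (1 − 0.7896)] ≈ 6127.4160 billion.

ƒ6127 billion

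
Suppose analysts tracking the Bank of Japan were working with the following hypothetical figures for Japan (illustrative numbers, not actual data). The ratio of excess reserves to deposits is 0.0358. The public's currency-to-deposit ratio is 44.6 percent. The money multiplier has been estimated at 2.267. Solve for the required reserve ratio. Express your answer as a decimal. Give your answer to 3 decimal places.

0.156

Using m = 2.267. Since m = (1 + c)/(c + rr + e), the denominator satisfies c + rr + e = (1 + c)/m = (1 + 0.446) / 2.267 ≈ 0.637847.
With c = 0.446 and e = 0.0358, the required reserve ratio is 0.637847 − 0.446 − 0.0358 = 0.156047.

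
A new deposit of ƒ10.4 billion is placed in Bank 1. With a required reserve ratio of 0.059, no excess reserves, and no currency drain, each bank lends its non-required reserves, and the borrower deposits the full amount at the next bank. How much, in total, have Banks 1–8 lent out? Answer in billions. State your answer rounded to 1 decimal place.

Bank i lends (1 − rr)^i of the original deposit: Bank 1 lends 10.4·0.9410 = 9.7864, Bank 2 lends 10.4·0.9410² ≈ 9.2090, and so on.
Summing a geometric series: total = 10.4·[0.9410·(1 − 0.9410^8) / (1 − 0.9410)] ≈ 63.8975 billion.

ƒ63.9 billion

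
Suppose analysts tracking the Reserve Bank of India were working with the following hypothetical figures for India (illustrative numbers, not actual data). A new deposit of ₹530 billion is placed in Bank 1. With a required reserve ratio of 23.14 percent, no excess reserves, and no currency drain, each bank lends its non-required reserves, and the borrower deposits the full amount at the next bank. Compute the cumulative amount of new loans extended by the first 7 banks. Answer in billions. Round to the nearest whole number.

Bank i lends (1 − rr)^i of the original deposit: Bank 1 lends 530·0.7686 = 407.3580, Bank 2 lends 530·0.7686² ≈ 313.0954, and so on.
Summing a geometric series: total = 530·[0.7686·(1 − 0.7686^7) / (1 − 0.7686)] ≈ 1481.4632 billion.

₹1481 billion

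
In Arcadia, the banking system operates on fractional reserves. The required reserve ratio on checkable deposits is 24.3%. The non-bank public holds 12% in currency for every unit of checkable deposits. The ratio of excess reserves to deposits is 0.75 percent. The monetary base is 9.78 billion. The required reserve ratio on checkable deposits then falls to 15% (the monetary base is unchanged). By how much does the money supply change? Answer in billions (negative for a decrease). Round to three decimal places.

Initially m₁ = (1 + 0.12) / (0.243 + 0.0075 + 0.12) ≈ 3.02294, so M₁ = 3.02294 × 9.78 ≈ 29.5644 billion.
After the change m₂ = (1 + 0.12) / (0.15 + 0.0075 + 0.12) ≈ 4.03604, so M₂ = 4.03604 × 9.78 ≈ 39.4725 billion.
ΔM = M₂ − M₁ = 39.4725 − 29.5644 = 9.9081 billion.

9.908 billion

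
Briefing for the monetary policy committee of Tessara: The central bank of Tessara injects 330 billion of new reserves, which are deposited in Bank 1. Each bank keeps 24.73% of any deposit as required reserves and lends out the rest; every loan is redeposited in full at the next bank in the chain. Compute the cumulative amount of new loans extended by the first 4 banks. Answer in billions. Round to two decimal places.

682.01 billion

Bank i lends (1 − rr)^i of the original deposit: Bank 1 lends 330·0.7527 = 248.3910, Bank 2 lends 330·0.7527² ≈ 186.9639, and so on.
Summing a geometric series: total = 330·[0.7527·(1 − 0.7527^4) / (1 − 0.7527)] ≈ 682.0084 billion.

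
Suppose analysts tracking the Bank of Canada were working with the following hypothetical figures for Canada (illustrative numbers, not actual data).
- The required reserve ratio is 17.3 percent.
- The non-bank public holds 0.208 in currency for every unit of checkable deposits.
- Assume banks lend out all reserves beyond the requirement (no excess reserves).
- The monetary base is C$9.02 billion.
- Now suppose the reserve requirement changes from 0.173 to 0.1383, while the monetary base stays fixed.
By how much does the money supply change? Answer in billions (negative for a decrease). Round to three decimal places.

C$2.866 billion

Initially m₁ = (1 + 0.208) / (0.173 + 0.208) ≈ 3.17060, so M₁ = 3.17060 × 9.02 ≈ 28.5988 billion.
After the change m₂ = (1 + 0.208) / (0.1383 + 0.208) ≈ 3.48830, so M₂ = 3.48830 × 9.02 ≈ 31.4645 billion.
ΔM = M₂ − M₁ = 31.4645 − 28.5988 = 2.8657 billion.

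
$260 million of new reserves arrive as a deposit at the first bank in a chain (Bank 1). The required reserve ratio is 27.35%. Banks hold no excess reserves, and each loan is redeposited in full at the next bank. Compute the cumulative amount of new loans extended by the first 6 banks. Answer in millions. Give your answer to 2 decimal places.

Bank i lends (1 − rr)^i of the original deposit: Bank 1 lends 260·0.7265 = 188.8900, Bank 2 lends 260·0.7265² ≈ 137.2286, and so on.
Summing a geometric series: total = 260·[0.7265·(1 − 0.7265^6) / (1 − 0.7265)] ≈ 589.0933 million.

$589.09 million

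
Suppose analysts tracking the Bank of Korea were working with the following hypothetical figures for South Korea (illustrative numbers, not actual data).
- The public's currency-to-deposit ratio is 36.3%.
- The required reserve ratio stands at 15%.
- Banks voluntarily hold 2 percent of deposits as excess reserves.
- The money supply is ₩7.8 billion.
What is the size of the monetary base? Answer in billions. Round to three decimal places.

The money multiplier is m = (1 + c) / (rr + e + c) = (1 + 0.363) / (0.15 + 0.02 + 0.363) ≈ 2.55722.
MB = M / m = 7.8 / 2.55722 ≈ 3.0502 billion.

₩3.050 billion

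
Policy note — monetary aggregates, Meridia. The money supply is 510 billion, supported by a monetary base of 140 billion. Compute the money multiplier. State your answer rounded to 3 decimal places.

The money multiplier is m = M / MB = 510 / 140 ≈ 3.64286.

3.643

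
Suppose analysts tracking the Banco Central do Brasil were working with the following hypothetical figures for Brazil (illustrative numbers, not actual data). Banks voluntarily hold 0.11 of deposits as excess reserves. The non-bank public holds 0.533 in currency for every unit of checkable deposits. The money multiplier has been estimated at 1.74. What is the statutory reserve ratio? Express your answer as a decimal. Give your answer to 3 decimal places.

0.238

Using m = 1.74. Since m = (1 + c)/(c + rr + e), the denominator satisfies c + rr + e = (1 + c)/m = (1 + 0.533) / 1.74 ≈ 0.881034.
With c = 0.533 and e = 0.11, the statutory reserve ratio is 0.881034 − 0.533 − 0.11 = 0.238034.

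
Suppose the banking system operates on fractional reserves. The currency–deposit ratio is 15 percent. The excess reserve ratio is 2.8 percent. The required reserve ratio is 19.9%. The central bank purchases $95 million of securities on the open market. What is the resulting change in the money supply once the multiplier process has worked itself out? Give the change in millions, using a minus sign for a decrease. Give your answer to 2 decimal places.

$289.79 million

The money multiplier is m = (1 + c) / (rr + e + c) = (1 + 0.15) / (0.199 + 0.028 + 0.15) ≈ 3.05040.
The purchase adds 95 million of base, so ΔM = m × ΔMB = 3.05040 × (+95) = 289.788 million.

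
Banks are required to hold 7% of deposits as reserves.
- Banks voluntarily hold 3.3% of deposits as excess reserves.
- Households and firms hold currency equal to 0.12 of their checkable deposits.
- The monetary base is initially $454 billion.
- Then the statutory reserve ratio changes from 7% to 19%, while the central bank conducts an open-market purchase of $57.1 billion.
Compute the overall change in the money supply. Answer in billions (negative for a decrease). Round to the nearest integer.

-611 billion

Before: m₁ = (1 + 0.12) / (0.07 + 0.033 + 0.12) ≈ 5.0224, MB₁ = 454, so M₁ = 5.0224 × 454 = 2280.1696 billion.
After: m₂ = (1 + 0.12) / (0.19 + 0.033 + 0.12) ≈ 3.2653, MB₂ = 454 + 57.1 = 511.1, so M₂ = 3.2653 × 511.1 ≈ 1668.8948 billion.
ΔM = M₂ − M₁ = 1668.8948 − 2280.1696 = -611.2748 billion.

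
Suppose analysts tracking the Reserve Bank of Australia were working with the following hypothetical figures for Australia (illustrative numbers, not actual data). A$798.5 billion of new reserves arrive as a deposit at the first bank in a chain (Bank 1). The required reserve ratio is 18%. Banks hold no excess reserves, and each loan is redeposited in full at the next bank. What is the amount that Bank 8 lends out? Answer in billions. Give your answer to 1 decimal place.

A$163.2 billion

Each bank lends a fraction (1 − rr) = 0.8200 of the deposit it receives, so Bank 8 receives 798.5·0.8200^7 and lends 798.5·0.8200^8 ≈ 163.2246 billion.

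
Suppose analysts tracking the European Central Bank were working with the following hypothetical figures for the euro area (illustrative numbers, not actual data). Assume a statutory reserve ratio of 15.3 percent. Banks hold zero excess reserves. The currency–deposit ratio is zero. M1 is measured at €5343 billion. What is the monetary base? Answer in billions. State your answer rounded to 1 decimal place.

€817.5 billion

With no currency drain and no excess reserves, the money multiplier is m = 1/rr = 1/0.153 ≈ 6.535948.
The monetary base is MB = M / m = 5343 / 6.535948 ≈ 817.479 billion.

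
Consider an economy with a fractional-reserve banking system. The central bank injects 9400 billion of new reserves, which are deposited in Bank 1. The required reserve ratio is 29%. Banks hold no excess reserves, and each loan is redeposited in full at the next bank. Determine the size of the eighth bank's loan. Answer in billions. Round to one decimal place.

607.0 billion

Each bank lends a fraction (1 − rr) = 0.7100 of the deposit it receives, so Bank 8 receives 9400·0.7100^7 and lends 9400·0.7100^8 ≈ 607.0083 billion.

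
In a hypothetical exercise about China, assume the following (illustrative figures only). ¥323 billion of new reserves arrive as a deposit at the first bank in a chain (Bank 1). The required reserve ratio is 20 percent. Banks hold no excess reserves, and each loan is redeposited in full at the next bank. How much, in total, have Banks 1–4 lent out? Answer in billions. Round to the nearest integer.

Bank i lends (1 − rr)^i of the original deposit: Bank 1 lends 323·0.8000 = 258.4000, Bank 2 lends 323·0.8000² = 206.7200, and so on.
Summing a geometric series: total = 323·[0.8000·(1 − 0.8000^4) / (1 − 0.8000)] = 762.7968 billion.

¥763 billion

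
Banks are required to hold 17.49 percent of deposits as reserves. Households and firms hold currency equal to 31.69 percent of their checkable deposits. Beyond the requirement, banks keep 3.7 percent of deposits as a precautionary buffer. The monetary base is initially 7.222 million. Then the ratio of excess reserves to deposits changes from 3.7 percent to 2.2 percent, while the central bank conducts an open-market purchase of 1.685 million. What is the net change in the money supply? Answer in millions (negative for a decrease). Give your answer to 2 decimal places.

Before: m₁ = (1 + 0.3169) / (0.1749 + 0.037 + 0.3169) ≈ 2.4904, MB₁ = 7.222, so M₁ = 2.4904 × 7.222 ≈ 17.9857 million.
After: m₂ = (1 + 0.3169) / (0.1749 + 0.022 + 0.3169) ≈ 2.5631, MB₂ = 7.222 + 1.685 = 8.907, so M₂ = 2.5631 × 8.907 ≈ 22.8295 million.
ΔM = M₂ − M₁ = 22.8295 − 17.9857 = 4.8438 million.

4.84 million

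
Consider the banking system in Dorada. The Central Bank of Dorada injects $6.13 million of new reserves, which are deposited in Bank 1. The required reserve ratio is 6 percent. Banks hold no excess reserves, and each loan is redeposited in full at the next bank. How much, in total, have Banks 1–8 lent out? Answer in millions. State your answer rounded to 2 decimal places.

$37.50 million

Bank i lends (1 − rr)^i of the original deposit: Bank 1 lends 6.13·0.9400 = 5.7622, Bank 2 lends 6.13·0.9400² ≈ 5.4165, and so on.
Summing a geometric series: total = 6.13·[0.9400·(1 − 0.9400^8) / (1 − 0.9400)] ≈ 37.4957 million.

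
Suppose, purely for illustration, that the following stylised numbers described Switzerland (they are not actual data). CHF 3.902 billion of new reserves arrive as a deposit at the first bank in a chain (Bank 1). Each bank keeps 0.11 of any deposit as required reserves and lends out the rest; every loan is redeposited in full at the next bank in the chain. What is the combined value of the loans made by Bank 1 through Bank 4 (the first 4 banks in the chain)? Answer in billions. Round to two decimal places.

CHF 11.76 billion

Bank i lends (1 − rr)^i of the original deposit: Bank 1 lends 3.902·0.8900 ≈ 3.4728, Bank 2 lends 3.902·0.8900² ≈ 3.0908, and so on.
Summing a geometric series: total = 3.902·[0.8900·(1 − 0.8900^4) / (1 − 0.8900)] ≈ 11.7625 billion.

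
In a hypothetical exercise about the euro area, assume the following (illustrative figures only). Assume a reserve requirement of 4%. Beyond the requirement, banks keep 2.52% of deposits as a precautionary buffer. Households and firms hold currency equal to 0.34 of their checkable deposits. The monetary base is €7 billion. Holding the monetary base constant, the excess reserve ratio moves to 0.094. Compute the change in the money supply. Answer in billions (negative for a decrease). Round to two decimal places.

Initially m₁ = (1 + 0.34) / (0.04 + 0.0252 + 0.34) ≈ 3.3070, so M₁ = 3.3070 × 7 = 23.149 billion.
After the change m₂ = (1 + 0.34) / (0.04 + 0.094 + 0.34) ≈ 2.8270, so M₂ = 2.8270 × 7 = 19.789 billion.
ΔM = M₂ − M₁ = 19.789 − 23.149 = -3.36 billion.

-3.36 billion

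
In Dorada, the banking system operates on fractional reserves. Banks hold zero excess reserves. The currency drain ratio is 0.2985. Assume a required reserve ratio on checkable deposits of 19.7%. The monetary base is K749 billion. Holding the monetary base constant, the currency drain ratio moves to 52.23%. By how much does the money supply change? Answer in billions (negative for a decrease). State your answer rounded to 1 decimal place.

-377.7 billion

Initially m₁ = (1 + 0.2985) / (0.197 + 0.2985) ≈ 2.62059, so M₁ = 2.62059 × 749 ≈ 1962.8219 billion.
After the change m₂ = (1 + 0.5223) / (0.197 + 0.5223) ≈ 2.11636, so M₂ = 2.11636 × 749 ≈ 1585.1536 billion.
ΔM = M₂ − M₁ = 1585.1536 − 1962.8219 = -377.6683 billion.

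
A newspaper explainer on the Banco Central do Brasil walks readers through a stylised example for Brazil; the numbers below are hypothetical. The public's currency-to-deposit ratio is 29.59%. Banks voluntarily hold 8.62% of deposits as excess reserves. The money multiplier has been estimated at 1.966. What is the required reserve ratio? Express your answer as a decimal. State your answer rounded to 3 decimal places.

0.277

Using m = 1.966. Since m = (1 + c)/(c + rr + e), the denominator satisfies c + rr + e = (1 + c)/m = (1 + 0.2959) / 1.966 ≈ 0.659156.
With c = 0.2959 and e = 0.0862, the required reserve ratio is 0.659156 − 0.2959 − 0.0862 = 0.277056.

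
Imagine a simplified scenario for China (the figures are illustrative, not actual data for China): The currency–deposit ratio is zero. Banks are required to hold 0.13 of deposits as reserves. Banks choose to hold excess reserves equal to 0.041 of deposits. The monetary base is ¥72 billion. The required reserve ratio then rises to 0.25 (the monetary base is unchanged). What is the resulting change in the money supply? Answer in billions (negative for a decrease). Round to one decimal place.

Initially m₁ = 1 / (0.13 + 0.041) ≈ 5.8480, so M₁ = 5.8480 × 72 = 421.056 billion.
After the change m₂ = 1 / (0.25 + 0.041) ≈ 3.4364, so M₂ = 3.4364 × 72 = 247.4208 billion.
ΔM = M₂ − M₁ = 247.4208 − 421.056 = -173.6352 billion.

-173.6 billion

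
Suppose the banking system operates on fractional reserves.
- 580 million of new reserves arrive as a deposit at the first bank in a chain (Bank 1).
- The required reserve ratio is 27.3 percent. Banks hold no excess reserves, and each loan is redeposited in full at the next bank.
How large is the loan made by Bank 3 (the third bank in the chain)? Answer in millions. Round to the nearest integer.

Each bank lends a fraction (1 − rr) = 0.7270 of the deposit it receives, so Bank 3 receives 580·0.7270^2 and lends 580·0.7270^3 ≈ 222.8595 million.

223 million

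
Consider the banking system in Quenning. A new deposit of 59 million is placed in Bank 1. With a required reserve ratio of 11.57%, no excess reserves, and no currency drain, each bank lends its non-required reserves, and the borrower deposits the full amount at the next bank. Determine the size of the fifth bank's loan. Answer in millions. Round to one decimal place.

Each bank lends a fraction (1 − rr) = 0.8843 of the deposit it receives, so Bank 5 receives 59·0.8843^4 and lends 59·0.8843^5 ≈ 31.9044 million.

31.9 million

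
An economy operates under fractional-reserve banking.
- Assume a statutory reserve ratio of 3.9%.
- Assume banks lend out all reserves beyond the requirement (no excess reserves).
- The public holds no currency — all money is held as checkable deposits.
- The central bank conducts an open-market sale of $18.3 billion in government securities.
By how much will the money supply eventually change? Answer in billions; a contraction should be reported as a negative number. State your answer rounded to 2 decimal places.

-469.23 billion

The simple money multiplier is m = 1/rr = 1/0.039 ≈ 25.64103.
An open-market sale reduces the monetary base by 18.3 billion, so ΔM = m × ΔMB = 25.64103 × (−18.3) ≈ -469.2308 billion.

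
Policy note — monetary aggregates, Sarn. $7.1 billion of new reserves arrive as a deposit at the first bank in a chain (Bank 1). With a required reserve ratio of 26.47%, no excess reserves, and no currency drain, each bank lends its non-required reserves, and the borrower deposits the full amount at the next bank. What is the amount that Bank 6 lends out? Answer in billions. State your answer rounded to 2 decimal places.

$1.12 billion

Each bank lends a fraction (1 − rr) = 0.7353 of the deposit it receives, so Bank 6 receives 7.1·0.7353^5 and lends 7.1·0.7353^6 ≈ 1.1221 billion.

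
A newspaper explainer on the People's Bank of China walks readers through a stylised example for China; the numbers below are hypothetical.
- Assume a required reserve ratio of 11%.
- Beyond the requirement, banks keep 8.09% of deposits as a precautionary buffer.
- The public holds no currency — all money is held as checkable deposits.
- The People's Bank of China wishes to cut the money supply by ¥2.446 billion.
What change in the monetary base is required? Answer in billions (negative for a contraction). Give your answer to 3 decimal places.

The money multiplier is m = 1 / (rr + e) = 1 / (0.11 + 0.0809) ≈ 5.23834.
ΔMB = ΔM / m = (−2.446) / 5.23834 ≈ -0.4669 billion.

-0.467 billion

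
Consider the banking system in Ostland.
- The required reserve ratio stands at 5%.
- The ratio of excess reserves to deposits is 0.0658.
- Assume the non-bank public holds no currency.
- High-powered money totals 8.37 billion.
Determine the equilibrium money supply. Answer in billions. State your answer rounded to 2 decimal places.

The money multiplier is m = 1 / (rr + e) = 1 / (0.05 + 0.0658) ≈ 8.6356.
So M = m × MB = 8.6356 × 8.37 ≈ 72.28 billion.

72.28 billion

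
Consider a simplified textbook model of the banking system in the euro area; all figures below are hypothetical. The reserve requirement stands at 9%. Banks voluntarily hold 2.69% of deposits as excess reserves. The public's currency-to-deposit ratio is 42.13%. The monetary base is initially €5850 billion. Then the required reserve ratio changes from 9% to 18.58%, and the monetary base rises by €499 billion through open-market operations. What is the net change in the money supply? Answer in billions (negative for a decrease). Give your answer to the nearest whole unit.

Before: m₁ = (1 + 0.4213) / (0.09 + 0.0269 + 0.4213) ≈ 2.64084, MB₁ = 5850, so M₁ = 2.64084 × 5850 = 15448.914 billion.
After: m₂ = (1 + 0.4213) / (0.1858 + 0.0269 + 0.4213) ≈ 2.24180, MB₂ = 5850 + 499 = 6349, so M₂ = 2.24180 × 6349 = 14233.1882 billion.
ΔM = M₂ − M₁ = 14233.1882 − 15448.914 = -1215.7258 billion.

-1216 billion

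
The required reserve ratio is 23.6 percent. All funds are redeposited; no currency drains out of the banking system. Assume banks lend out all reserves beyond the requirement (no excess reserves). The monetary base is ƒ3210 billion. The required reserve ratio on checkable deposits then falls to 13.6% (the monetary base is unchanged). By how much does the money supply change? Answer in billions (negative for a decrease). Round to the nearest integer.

ƒ10001 billion

Initially m₁ = 1 / (0.236) ≈ 4.23729, so M₁ = 4.23729 × 3210 = 13601.7009 billion.
After the change m₂ = 1 / (0.136) ≈ 7.35294, so M₂ = 7.35294 × 3210 = 23602.9374 billion.
ΔM = M₂ − M₁ = 23602.9374 − 13601.7009 = 10001.2365 billion.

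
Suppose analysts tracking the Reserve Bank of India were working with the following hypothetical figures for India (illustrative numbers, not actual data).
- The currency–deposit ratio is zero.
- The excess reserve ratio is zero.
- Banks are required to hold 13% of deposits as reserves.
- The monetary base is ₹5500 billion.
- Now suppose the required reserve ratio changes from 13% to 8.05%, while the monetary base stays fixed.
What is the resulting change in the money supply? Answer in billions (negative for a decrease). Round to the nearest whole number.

Initially m₁ = 1 / (0.13) ≈ 7.69231, so M₁ = 7.69231 × 5500 = 42307.705 billion.
After the change m₂ = 1 / (0.0805) ≈ 12.42236, so M₂ = 12.42236 × 5500 = 68322.98 billion.
ΔM = M₂ − M₁ = 68322.98 − 42307.705 = 26015.275 billion.

₹26015 billion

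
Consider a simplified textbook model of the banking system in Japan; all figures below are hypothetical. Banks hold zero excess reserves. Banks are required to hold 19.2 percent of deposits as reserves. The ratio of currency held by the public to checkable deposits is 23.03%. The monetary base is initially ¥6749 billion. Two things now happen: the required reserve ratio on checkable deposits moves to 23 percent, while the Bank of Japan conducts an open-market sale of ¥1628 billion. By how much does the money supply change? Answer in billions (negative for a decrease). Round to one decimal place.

-5974.6 billion

Before: m₁ = (1 + 0.2303) / (0.192 + 0.2303) ≈ 2.913332, MB₁ = 6749, so M₁ = 2.913332 × 6749 ≈ 19662.0777 billion.
After: m₂ = (1 + 0.2303) / (0.23 + 0.2303) ≈ 2.672822, MB₂ = 6749 − 1628 = 5121, so M₂ = 2.672822 × 5121 ≈ 13687.5215 billion.
ΔM = M₂ − M₁ = 13687.5215 − 19662.0777 = -5974.5562 billion.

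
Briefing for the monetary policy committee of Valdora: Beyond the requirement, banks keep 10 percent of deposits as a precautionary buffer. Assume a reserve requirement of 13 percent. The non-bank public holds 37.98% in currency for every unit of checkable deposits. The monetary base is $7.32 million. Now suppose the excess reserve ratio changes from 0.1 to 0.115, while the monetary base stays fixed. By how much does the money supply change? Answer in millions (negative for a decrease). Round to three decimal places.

-0.398 million

Initially m₁ = (1 + 0.3798) / (0.13 + 0.1 + 0.3798) ≈ 2.26271, so M₁ = 2.26271 × 7.32 ≈ 16.563 million.
After the change m₂ = (1 + 0.3798) / (0.13 + 0.115 + 0.3798) ≈ 2.20839, so M₂ = 2.20839 × 7.32 ≈ 16.1654 million.
ΔM = M₂ − M₁ = 16.1654 − 16.563 = -0.3976 million.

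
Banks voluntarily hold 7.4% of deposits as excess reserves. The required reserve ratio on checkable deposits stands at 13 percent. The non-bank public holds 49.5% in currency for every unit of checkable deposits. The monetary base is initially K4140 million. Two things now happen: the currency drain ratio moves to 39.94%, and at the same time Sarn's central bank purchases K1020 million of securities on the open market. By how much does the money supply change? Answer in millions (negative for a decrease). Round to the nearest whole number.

Before: m₁ = (1 + 0.495) / (0.13 + 0.074 + 0.495) ≈ 2.13877, MB₁ = 4140, so M₁ = 2.13877 × 4140 = 8854.5078 million.
After: m₂ = (1 + 0.3994) / (0.13 + 0.074 + 0.3994) ≈ 2.31919, MB₂ = 4140 + 1020 = 5160, so M₂ = 2.31919 × 5160 = 11967.0204 million.
ΔM = M₂ − M₁ = 11967.0204 − 8854.5078 = 3112.5126 million.

K3113 million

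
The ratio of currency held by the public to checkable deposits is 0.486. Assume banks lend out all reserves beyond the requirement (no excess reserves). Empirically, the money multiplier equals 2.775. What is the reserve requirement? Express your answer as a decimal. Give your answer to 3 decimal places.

0.049

Using m = 2.775. Since m = (1 + c)/(c + rr + e), the denominator satisfies c + rr + e = (1 + c)/m = (1 + 0.486) / 2.775 ≈ 0.535495.
With c = 0.486 and e = 0, the reserve requirement is 0.535495 − 0.486 − 0 = 0.049495.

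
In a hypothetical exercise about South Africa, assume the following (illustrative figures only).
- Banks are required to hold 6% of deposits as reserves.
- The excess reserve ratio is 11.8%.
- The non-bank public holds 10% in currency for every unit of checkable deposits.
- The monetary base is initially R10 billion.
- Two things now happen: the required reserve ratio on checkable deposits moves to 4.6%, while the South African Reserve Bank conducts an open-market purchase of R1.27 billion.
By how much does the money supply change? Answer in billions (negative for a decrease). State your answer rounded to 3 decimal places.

R7.390 billion

Before: m₁ = (1 + 0.1) / (0.06 + 0.118 + 0.1) ≈ 3.956835, MB₁ = 10, so M₁ = 3.956835 × 10 ≈ 39.5683 billion.
After: m₂ = (1 + 0.1) / (0.046 + 0.118 + 0.1) ≈ 4.166667, MB₂ = 10 + 1.27 = 11.27, so M₂ = 4.166667 × 11.27 ≈ 46.9583 billion.
ΔM = M₂ − M₁ = 46.9583 − 39.5683 = 7.39 billion.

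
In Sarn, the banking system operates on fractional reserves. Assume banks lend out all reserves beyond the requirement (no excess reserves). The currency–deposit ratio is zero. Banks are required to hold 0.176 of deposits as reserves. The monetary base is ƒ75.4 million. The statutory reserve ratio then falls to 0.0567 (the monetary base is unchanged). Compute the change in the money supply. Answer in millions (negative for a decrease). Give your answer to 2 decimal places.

Initially m₁ = 1 / (0.176) ≈ 5.68182, so M₁ = 5.68182 × 75.4 ≈ 428.4092 million.
After the change m₂ = 1 / (0.0567) ≈ 17.63668, so M₂ = 17.63668 × 75.4 ≈ 1329.8057 million.
ΔM = M₂ − M₁ = 1329.8057 − 428.4092 = 901.3965 million.

ƒ901.40 million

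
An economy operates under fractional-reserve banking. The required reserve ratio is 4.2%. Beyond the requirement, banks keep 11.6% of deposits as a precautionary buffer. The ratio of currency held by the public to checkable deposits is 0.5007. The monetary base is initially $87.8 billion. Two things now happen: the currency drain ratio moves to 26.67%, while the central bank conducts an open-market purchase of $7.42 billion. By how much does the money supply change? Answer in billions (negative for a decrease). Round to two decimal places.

$83.97 billion

Before: m₁ = (1 + 0.5007) / (0.042 + 0.116 + 0.5007) ≈ 2.27828, MB₁ = 87.8, so M₁ = 2.27828 × 87.8 ≈ 200.033 billion.
After: m₂ = (1 + 0.2667) / (0.042 + 0.116 + 0.2667) ≈ 2.98258, MB₂ = 87.8 + 7.42 = 95.22, so M₂ = 2.98258 × 95.22 ≈ 284.0013 billion.
ΔM = M₂ − M₁ = 284.0013 − 200.033 = 83.9683 billion.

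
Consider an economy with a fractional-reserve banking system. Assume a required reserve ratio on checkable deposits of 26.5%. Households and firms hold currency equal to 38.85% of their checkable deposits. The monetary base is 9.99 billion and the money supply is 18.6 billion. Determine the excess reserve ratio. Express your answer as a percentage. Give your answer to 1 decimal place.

Using m = M/MB = 18.6/9.99 ≈ 1.861862. Since m = (1 + c)/(c + rr + e), the denominator satisfies c + rr + e = (1 + c)/m = (1 + 0.3885) / 1.861862 ≈ 0.745759.
With c = 0.3885 and rr = 0.265, the excess reserve ratio is 0.745759 − 0.3885 − 0.265 = 0.092259.

9.2%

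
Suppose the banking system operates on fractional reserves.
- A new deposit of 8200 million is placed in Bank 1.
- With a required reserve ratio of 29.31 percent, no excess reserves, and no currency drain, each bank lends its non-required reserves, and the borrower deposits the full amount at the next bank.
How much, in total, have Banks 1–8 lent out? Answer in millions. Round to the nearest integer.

18544 million

Bank i lends (1 − rr)^i of the original deposit: Bank 1 lends 8200·0.7069 = 5796.5800, Bank 2 lends 8200·0.7069² ≈ 4097.6024, and so on.
Summing a geometric series: total = 8200·[0.7069·(1 − 0.7069^8) / (1 − 0.7069)] ≈ 18543.6385 million.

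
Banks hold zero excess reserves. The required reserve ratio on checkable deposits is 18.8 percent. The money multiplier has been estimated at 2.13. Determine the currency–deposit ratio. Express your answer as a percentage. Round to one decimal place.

Using m = 2.13. From m = (1 + c)/(c + rr + e), rearranging gives 1 + c = m·(c + rr + e), so c·(1 − m) = m·(rr + e) − 1.
Hence c = [m·(rr + e) − 1]/(1 − m) = [2.13 × (0.188 + 0) − 1] / (1 − 2.13) ≈ 0.530584.

53.1%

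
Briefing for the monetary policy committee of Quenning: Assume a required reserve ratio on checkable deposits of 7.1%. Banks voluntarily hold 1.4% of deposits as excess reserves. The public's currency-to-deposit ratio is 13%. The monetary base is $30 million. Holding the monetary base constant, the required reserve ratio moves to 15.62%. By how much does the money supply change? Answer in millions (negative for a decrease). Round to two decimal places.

-44.75 million

Initially m₁ = (1 + 0.13) / (0.071 + 0.014 + 0.13) ≈ 5.25581, so M₁ = 5.25581 × 30 = 157.6743 million.
After the change m₂ = (1 + 0.13) / (0.1562 + 0.014 + 0.13) ≈ 3.76416, so M₂ = 3.76416 × 30 = 112.9248 million.
ΔM = M₂ − M₁ = 112.9248 − 157.6743 = -44.7495 million.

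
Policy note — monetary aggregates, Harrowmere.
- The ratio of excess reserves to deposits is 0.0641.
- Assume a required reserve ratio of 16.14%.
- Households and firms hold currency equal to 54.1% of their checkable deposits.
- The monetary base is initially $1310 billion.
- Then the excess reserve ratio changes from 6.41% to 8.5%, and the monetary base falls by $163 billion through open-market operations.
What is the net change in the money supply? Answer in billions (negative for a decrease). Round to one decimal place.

-388.9 billion

Before: m₁ = (1 + 0.541) / (0.1614 + 0.0641 + 0.541) ≈ 2.010437, MB₁ = 1310, so M₁ = 2.010437 × 1310 ≈ 2633.6725 billion.
After: m₂ = (1 + 0.541) / (0.1614 + 0.085 + 0.541) ≈ 1.957074, MB₂ = 1310 − 163 = 1147, so M₂ = 1.957074 × 1147 ≈ 2244.7639 billion.
ΔM = M₂ − M₁ = 2244.7639 − 2633.6725 = -388.9086 billion.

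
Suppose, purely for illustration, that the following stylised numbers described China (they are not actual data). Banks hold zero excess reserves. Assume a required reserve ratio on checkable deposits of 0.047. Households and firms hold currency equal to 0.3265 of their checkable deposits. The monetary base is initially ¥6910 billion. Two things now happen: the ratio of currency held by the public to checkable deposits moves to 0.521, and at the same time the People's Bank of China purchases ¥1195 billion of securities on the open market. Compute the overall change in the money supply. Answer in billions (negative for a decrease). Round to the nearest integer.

-2837 billion

Before: m₁ = (1 + 0.3265) / (0.047 + 0.3265) ≈ 3.55154, MB₁ = 6910, so M₁ = 3.55154 × 6910 = 24541.1414 billion.
After: m₂ = (1 + 0.521) / (0.047 + 0.521) ≈ 2.67782, MB₂ = 6910 + 1195 = 8105, so M₂ = 2.67782 × 8105 = 21703.7311 billion.
ΔM = M₂ − M₁ = 21703.7311 − 24541.1414 = -2837.4103 billion.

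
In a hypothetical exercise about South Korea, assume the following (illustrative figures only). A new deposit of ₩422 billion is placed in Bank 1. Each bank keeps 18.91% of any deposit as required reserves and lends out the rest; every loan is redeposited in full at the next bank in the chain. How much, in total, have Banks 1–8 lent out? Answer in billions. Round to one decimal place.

Bank i lends (1 − rr)^i of the original deposit: Bank 1 lends 422·0.8109 = 342.1998, Bank 2 lends 422·0.8109² ≈ 277.4898, and so on.
Summing a geometric series: total = 422·[0.8109·(1 − 0.8109^8) / (1 − 0.8109)] ≈ 1471.3043 billion.

₩1471.3 billion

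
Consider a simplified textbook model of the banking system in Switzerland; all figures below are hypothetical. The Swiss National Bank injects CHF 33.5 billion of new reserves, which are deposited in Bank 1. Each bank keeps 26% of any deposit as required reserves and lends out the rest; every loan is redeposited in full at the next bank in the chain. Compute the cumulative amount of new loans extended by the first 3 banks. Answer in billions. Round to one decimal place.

CHF 56.7 billion

Bank i lends (1 − rr)^i of the original deposit: Bank 1 lends 33.5·0.7400 = 24.7900, Bank 2 lends 33.5·0.7400² = 18.3446, and so on.
Summing a geometric series: total = 33.5·[0.7400·(1 − 0.7400^3) / (1 − 0.7400)] ≈ 56.7096 billion.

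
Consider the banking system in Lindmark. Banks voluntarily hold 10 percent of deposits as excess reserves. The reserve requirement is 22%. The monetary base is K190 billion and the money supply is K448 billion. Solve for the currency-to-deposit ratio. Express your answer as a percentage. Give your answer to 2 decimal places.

18.08%

Using m = M/MB = 448/190 ≈ 2.357895. From m = (1 + c)/(c + rr + e), rearranging gives 1 + c = m·(c + rr + e), so c·(1 − m) = m·(rr + e) − 1.
Hence c = [m·(rr + e) − 1]/(1 − m) = [2.357895 × (0.22 + 0.1) − 1] / (1 − 2.357895) ≈ 0.180775.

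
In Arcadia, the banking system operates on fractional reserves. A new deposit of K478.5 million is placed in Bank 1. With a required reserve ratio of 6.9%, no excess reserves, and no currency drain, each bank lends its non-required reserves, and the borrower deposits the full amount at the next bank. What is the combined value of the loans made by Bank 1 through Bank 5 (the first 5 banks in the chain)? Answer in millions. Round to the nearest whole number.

K1941 million

Bank i lends (1 − rr)^i of the original deposit: Bank 1 lends 478.5·0.9310 = 445.4835, Bank 2 lends 478.5·0.9310² ≈ 414.7451, and so on.
Summing a geometric series: total = 478.5·[0.9310·(1 − 0.9310^5) / (1 − 0.9310)] ≈ 1940.5217 million.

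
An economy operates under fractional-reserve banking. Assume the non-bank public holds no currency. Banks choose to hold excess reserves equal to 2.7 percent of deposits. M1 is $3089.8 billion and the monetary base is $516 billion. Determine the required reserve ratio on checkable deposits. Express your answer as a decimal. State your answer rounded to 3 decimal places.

Using m = M/MB = 3089.8/516 ≈ 5.987984. Since m = (1 + c)/(c + rr + e), the denominator satisfies c + rr + e = (1 + c)/m = (1 + 0) / 5.987984 ≈ 0.167001.
With c = 0 and e = 0.027, the required reserve ratio on checkable deposits is 0.167001 − 0 − 0.027 = 0.140001.

0.140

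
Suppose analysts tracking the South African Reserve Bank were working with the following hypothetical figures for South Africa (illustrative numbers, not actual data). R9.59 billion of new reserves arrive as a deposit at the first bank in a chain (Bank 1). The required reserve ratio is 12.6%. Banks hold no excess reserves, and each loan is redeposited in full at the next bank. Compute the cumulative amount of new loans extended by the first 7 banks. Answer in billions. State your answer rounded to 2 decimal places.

Bank i lends (1 − rr)^i of the original deposit: Bank 1 lends 9.59·0.8740 ≈ 8.3817, Bank 2 lends 9.59·0.8740² ≈ 7.3256, and so on.
Summing a geometric series: total = 9.59·[0.8740·(1 − 0.8740^7) / (1 − 0.8740)] ≈ 40.6068 billion.

R40.61 billion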